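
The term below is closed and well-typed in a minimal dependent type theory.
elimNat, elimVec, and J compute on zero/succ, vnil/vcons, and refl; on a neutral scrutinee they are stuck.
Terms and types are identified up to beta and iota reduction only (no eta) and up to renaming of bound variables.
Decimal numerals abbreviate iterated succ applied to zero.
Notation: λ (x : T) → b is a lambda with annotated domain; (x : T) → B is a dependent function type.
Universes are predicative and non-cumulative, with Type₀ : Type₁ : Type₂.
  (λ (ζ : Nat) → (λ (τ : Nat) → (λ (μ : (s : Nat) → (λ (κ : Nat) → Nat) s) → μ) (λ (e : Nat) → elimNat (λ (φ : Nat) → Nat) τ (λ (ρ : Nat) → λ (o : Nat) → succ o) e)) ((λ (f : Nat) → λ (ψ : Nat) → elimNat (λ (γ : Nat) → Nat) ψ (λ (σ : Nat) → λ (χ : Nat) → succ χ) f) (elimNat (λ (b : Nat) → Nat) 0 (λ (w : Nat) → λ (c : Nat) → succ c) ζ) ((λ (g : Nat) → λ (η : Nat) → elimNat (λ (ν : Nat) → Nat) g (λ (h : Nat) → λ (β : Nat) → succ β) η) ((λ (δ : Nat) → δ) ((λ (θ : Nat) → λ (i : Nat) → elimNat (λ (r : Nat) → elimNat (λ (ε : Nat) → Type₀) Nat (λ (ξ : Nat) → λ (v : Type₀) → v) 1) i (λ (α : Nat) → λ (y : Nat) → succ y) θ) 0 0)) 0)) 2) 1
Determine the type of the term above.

inferred type:
  Nat


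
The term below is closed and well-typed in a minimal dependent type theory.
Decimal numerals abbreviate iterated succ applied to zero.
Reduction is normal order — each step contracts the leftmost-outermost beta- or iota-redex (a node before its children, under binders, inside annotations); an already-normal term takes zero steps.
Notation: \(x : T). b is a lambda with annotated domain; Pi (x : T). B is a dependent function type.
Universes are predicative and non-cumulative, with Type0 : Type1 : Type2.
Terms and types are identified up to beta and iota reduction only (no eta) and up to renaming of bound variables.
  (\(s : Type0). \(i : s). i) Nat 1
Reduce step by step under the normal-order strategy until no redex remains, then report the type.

reduction (normal order):
  (\(s : Type0). \(i : s). i) Nat 1
  ~> (\(s : Nat). s) 1
  ~> 1
the term's type:
  Nat


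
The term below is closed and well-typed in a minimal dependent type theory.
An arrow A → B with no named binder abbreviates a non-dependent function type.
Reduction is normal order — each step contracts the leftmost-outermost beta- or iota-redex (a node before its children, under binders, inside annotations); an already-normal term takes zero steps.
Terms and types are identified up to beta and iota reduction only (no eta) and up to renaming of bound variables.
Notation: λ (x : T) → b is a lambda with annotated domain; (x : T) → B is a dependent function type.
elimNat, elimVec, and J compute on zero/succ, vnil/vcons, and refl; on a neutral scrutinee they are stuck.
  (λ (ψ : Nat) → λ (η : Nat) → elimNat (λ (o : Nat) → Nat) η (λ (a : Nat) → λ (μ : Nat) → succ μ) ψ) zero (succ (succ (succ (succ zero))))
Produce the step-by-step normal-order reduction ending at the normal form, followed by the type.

normal-order reduction:
  (λ (ψ : Nat) → λ (η : Nat) → elimNat (λ (o : Nat) → Nat) η (λ (a : Nat) → λ (μ : Nat) → succ μ) ψ) zero (succ (succ (succ (succ zero))))
  ~> (λ (ψ : Nat) → elimNat (λ (η : Nat) → Nat) ψ (λ (o : Nat) → λ (a : Nat) → succ a) zero) (succ (succ (succ (succ zero))))
  ~> elimNat (λ (ψ : Nat) → Nat) (succ (succ (succ (succ zero)))) (λ (η : Nat) → λ (o : Nat) → succ o) zero
  ~> succ (succ (succ (succ zero)))
type:
  Nat


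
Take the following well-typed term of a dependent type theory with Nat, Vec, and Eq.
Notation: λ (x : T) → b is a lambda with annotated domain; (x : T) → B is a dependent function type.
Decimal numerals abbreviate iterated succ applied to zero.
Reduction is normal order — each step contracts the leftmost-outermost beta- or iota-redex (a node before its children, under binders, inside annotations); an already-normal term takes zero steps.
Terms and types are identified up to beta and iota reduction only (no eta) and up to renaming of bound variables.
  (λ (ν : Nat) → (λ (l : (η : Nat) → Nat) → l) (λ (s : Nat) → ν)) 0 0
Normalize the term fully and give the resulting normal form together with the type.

resulting normal form:
  0
the term's type:
  Nat


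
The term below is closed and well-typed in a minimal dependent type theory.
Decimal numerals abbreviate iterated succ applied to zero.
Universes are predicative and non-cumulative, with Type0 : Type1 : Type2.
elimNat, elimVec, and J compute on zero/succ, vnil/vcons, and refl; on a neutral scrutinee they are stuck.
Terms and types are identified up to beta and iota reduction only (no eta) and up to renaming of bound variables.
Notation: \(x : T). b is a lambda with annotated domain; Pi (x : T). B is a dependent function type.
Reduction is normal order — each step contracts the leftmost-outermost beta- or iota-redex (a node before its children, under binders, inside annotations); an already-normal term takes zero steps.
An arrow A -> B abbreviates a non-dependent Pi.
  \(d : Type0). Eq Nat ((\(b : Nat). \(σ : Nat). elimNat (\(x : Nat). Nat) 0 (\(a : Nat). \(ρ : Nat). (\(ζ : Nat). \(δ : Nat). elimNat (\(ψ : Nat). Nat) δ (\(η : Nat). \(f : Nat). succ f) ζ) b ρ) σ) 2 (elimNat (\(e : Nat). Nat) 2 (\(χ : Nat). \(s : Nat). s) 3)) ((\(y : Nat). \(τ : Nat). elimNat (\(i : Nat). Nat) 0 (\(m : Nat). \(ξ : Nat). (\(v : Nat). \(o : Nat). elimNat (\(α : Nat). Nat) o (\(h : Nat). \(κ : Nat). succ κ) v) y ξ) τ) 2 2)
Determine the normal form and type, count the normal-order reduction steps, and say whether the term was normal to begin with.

resulting normal form:
  \(d : Type0). Eq Nat 4 4
type:
  Type0 -> Type0
reduction steps (normal order): 55
started in normal form: no
first redex: a beta-redex


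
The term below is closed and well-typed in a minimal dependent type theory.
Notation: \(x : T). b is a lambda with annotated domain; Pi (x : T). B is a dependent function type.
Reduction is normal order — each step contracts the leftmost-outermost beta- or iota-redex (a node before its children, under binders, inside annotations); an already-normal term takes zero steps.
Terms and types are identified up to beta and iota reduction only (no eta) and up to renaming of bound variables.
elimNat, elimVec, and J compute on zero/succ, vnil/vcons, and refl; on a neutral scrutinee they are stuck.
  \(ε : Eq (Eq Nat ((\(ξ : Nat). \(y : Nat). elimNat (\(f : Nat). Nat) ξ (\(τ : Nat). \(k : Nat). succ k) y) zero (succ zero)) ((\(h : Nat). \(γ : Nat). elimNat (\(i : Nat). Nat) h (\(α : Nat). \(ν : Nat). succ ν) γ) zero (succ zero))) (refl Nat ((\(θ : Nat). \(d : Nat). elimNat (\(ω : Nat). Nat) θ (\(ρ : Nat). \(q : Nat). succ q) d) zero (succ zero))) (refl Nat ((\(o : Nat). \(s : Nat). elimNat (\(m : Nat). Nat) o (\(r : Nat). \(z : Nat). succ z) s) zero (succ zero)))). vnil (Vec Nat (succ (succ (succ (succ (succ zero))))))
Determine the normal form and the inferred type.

resulting normal form:
  \(ε : Eq (Eq Nat (succ zero) (succ zero)) (refl Nat (succ zero)) (refl Nat (succ zero))). vnil (Vec Nat (succ (succ (succ (succ (succ zero))))))
the term's type:
  Pi (ε : Eq (Eq Nat (succ zero) (succ zero)) (refl Nat (succ zero)) (refl Nat (succ zero))). Vec (Vec Nat (succ (succ (succ (succ (succ zero)))))) zero
observation: 24 normal-order steps separate the term from its normal form.


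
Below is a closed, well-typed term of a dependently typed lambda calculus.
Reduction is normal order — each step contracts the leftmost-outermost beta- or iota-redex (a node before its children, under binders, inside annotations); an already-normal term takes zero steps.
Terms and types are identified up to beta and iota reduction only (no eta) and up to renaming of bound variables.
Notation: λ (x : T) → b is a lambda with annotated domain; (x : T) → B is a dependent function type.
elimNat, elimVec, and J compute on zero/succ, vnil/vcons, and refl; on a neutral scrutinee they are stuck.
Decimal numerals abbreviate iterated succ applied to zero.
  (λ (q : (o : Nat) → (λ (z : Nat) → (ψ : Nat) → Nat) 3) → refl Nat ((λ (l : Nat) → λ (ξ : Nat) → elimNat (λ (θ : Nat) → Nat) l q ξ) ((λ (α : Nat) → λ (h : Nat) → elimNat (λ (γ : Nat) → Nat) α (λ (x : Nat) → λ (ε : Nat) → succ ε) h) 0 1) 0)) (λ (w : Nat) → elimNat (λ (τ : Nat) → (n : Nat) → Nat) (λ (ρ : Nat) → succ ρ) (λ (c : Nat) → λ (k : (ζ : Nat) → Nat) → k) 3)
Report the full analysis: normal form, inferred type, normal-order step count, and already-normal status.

reduced normal form:
  refl Nat 1
inferred type:
  Eq Nat 1 1
reduction steps (normal order): 10
started in normal form: no
first redex: a beta-redex


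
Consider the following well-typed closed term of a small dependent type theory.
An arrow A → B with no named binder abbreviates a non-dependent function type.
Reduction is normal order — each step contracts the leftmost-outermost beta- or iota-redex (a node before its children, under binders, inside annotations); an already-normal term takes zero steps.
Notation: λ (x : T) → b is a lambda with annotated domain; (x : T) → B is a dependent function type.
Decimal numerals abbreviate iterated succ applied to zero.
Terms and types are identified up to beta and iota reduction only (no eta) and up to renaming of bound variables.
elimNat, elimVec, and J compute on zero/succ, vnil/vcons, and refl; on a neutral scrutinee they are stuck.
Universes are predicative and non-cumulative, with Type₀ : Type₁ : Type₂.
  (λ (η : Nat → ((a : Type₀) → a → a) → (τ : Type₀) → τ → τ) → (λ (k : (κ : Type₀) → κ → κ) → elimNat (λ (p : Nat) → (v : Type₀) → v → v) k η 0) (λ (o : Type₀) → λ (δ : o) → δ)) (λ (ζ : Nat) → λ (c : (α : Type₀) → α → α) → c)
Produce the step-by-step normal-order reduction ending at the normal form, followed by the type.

normal-order reduction:
  (λ (η : Nat → ((a : Type₀) → a → a) → (τ : Type₀) → τ → τ) → (λ (k : (κ : Type₀) → κ → κ) → elimNat (λ (p : Nat) → (v : Type₀) → v → v) k η 0) (λ (o : Type₀) → λ (δ : o) → δ)) (λ (ζ : Nat) → λ (c : (α : Type₀) → α → α) → c)
  ~> (λ (η : (a : Type₀) → a → a) → elimNat (λ (τ : Nat) → (k : Type₀) → k → k) η (λ (κ : Nat) → λ (p : (v : Type₀) → v → v) → p) 0) (λ (o : Type₀) → λ (δ : o) → δ)
  ~> elimNat (λ (η : Nat) → (a : Type₀) → a → a) (λ (τ : Type₀) → λ (k : τ) → k) (λ (κ : Nat) → λ (p : (v : Type₀) → v → v) → p) 0
  ~> λ (η : Type₀) → λ (a : η) → a
inferred type:
  (η : Type₀) → η → η


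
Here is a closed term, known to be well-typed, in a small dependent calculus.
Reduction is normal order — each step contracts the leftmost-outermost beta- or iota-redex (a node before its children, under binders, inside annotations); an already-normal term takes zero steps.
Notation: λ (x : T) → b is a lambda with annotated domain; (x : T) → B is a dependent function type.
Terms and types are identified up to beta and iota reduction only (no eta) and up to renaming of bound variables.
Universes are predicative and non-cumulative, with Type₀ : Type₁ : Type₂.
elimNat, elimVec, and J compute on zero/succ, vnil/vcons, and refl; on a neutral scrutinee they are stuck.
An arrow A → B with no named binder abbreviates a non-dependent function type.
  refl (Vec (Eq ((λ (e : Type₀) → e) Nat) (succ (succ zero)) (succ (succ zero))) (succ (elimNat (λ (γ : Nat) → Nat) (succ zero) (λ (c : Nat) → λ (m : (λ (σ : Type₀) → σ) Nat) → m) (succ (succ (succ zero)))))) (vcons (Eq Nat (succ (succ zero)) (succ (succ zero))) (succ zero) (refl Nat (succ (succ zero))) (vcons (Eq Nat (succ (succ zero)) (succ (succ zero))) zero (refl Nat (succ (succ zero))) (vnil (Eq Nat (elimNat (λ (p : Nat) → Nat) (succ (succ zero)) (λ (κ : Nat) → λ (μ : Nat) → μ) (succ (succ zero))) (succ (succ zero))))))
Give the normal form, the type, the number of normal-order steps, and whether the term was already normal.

normal form:
  refl (Vec (Eq Nat (succ (succ zero)) (succ (succ zero))) (succ (succ zero))) (vcons (Eq Nat (succ (succ zero)) (succ (succ zero))) (succ zero) (refl Nat (succ (succ zero))) (vcons (Eq Nat (succ (succ zero)) (succ (succ zero))) zero (refl Nat (succ (succ zero))) (vnil (Eq Nat (succ (succ zero)) (succ (succ zero))))))
type:
  Eq (Vec (Eq Nat (succ (succ zero)) (succ (succ zero))) (succ (succ zero))) (vcons (Eq Nat (succ (succ zero)) (succ (succ zero))) (succ zero) (refl Nat (succ (succ zero))) (vcons (Eq Nat (succ (succ zero)) (succ (succ zero))) zero (refl Nat (succ (succ zero))) (vnil (Eq Nat (succ (succ zero)) (succ (succ zero)))))) (vcons (Eq Nat (succ (succ zero)) (succ (succ zero))) (succ zero) (refl Nat (succ (succ zero))) (vcons (Eq Nat (succ (succ zero)) (succ (succ zero))) zero (refl Nat (succ (succ zero))) (vnil (Eq Nat (succ (succ zero)) (succ (succ zero))))))
normal-order step count: 18
started in normal form: no
first contracted redex: a beta-redex


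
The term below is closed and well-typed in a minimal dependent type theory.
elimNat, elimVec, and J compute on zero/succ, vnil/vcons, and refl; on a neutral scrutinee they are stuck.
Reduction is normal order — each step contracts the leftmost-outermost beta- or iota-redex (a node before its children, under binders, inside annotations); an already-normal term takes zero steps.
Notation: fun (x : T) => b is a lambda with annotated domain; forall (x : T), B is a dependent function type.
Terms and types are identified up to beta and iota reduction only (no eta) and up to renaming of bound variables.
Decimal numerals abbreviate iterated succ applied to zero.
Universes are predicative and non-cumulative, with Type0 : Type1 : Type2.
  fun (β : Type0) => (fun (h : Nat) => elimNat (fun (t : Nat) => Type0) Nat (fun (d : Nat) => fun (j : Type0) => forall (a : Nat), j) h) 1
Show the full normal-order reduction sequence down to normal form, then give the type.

normal-order reduction sequence:
  fun (β : Type0) => (fun (h : Nat) => elimNat (fun (t : Nat) => Type0) Nat (fun (d : Nat) => fun (j : Type0) => forall (a : Nat), j) h) 1
  ~> fun (β : Type0) => elimNat (fun (h : Nat) => Type0) Nat (fun (t : Nat) => fun (d : Type0) => forall (j : Nat), d) 1
  ~> fun (β : Type0) => (fun (h : Nat) => fun (t : Type0) => forall (d : Nat), t) 0 (elimNat (fun (j : Nat) => Type0) Nat (fun (a : Nat) => fun (ε : Type0) => forall (g : Nat), ε) 0)
  ~> fun (β : Type0) => (fun (h : Type0) => forall (t : Nat), h) (elimNat (fun (d : Nat) => Type0) Nat (fun (j : Nat) => fun (a : Type0) => forall (ε : Nat), a) 0)
  ~> fun (β : Type0) => forall (h : Nat), elimNat (fun (t : Nat) => Type0) Nat (fun (d : Nat) => fun (j : Type0) => forall (a : Nat), j) 0
  ~> fun (β : Type0) => forall (h : Nat), Nat
type:
  forall (β : Type0), Type0


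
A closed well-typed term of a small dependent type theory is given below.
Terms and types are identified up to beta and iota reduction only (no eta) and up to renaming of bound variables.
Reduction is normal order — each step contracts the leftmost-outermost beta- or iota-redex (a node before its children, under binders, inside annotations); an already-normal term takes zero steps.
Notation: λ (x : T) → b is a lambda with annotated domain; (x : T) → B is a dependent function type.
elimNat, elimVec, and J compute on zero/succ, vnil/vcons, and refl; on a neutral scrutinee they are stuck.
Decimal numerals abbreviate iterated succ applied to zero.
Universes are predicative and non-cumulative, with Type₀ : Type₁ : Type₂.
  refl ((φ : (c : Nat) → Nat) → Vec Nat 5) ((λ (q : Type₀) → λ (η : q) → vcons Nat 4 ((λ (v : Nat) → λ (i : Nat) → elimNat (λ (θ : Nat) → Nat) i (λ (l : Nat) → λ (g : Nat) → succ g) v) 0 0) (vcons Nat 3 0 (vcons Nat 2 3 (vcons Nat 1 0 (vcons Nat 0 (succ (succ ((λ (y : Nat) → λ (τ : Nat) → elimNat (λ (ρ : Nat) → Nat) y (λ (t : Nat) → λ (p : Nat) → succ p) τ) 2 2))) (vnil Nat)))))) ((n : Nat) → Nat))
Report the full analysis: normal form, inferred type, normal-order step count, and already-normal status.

reduced normal form:
  refl ((φ : (c : Nat) → Nat) → Vec Nat 5) (λ (q : (η : Nat) → Nat) → vcons Nat 4 0 (vcons Nat 3 0 (vcons Nat 2 3 (vcons Nat 1 0 (vcons Nat 0 6 (vnil Nat))))))
the term's type:
  Eq ((φ : (c : Nat) → Nat) → Vec Nat 5) (λ (q : (η : Nat) → Nat) → vcons Nat 4 0 (vcons Nat 3 0 (vcons Nat 2 3 (vcons Nat 1 0 (vcons Nat 0 6 (vnil Nat)))))) (λ (v : (i : Nat) → Nat) → vcons Nat 4 0 (vcons Nat 3 0 (vcons Nat 2 3 (vcons Nat 1 0 (vcons Nat 0 6 (vnil Nat))))))
steps to reach normal form (normal order): 13
term was already normal: no
first contracted redex: a beta-redex


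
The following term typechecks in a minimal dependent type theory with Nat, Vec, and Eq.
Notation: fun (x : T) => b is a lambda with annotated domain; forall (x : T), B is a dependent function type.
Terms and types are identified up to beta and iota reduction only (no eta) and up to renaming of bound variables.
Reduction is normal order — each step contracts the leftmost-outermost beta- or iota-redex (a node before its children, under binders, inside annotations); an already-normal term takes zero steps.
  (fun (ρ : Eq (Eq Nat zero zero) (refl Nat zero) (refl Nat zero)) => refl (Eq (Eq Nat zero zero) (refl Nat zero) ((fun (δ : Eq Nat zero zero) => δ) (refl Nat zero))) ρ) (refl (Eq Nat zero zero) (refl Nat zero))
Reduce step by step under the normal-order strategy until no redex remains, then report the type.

reduction (normal order):
  (fun (ρ : Eq (Eq Nat zero zero) (refl Nat zero) (refl Nat zero)) => refl (Eq (Eq Nat zero zero) (refl Nat zero) ((fun (δ : Eq Nat zero zero) => δ) (refl Nat zero))) ρ) (refl (Eq Nat zero zero) (refl Nat zero))
  ~> refl (Eq (Eq Nat zero zero) (refl Nat zero) ((fun (ρ : Eq Nat zero zero) => ρ) (refl Nat zero))) (refl (Eq Nat zero zero) (refl Nat zero))
  ~> refl (Eq (Eq Nat zero zero) (refl Nat zero) (refl Nat zero)) (refl (Eq Nat zero zero) (refl Nat zero))
inferred type:
  Eq (Eq (Eq Nat zero zero) (refl Nat zero) (refl Nat zero)) (refl (Eq Nat zero zero) (refl Nat zero)) (refl (Eq Nat zero zero) (refl Nat zero))


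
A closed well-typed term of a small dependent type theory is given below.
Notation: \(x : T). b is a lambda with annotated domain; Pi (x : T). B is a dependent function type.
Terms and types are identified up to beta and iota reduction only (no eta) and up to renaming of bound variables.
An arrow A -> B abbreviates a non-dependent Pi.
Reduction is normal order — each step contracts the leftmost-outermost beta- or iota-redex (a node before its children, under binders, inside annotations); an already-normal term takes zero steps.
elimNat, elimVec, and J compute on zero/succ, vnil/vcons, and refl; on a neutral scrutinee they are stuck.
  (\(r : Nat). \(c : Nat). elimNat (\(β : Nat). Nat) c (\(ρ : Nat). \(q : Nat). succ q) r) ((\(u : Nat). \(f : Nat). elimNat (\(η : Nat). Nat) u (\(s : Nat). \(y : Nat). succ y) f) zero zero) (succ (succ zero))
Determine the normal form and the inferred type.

resulting normal form:
  succ (succ zero)
inferred type:
  Nat
observation: the term reaches its normal form after 6 normal-order steps.


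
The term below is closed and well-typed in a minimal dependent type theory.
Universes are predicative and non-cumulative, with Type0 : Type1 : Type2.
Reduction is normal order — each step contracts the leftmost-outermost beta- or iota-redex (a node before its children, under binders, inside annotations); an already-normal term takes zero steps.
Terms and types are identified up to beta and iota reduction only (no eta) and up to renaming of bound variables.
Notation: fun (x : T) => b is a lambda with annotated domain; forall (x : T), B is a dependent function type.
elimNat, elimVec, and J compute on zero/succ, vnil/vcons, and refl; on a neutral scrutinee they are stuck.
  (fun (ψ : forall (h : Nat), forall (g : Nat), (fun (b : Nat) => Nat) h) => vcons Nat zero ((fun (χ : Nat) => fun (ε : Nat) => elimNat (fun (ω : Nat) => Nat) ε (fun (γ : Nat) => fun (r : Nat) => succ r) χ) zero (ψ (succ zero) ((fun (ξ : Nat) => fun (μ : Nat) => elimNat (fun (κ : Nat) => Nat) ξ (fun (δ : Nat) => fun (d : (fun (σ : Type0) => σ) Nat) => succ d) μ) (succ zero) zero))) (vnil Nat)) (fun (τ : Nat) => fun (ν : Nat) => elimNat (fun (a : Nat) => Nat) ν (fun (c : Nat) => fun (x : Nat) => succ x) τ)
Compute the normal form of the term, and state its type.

normal form:
  vcons Nat zero (succ (succ zero)) (vnil Nat)
the term's type:
  Vec Nat (succ zero)
observation: contracting a beta-redex first, the term normalizes in 13 steps.


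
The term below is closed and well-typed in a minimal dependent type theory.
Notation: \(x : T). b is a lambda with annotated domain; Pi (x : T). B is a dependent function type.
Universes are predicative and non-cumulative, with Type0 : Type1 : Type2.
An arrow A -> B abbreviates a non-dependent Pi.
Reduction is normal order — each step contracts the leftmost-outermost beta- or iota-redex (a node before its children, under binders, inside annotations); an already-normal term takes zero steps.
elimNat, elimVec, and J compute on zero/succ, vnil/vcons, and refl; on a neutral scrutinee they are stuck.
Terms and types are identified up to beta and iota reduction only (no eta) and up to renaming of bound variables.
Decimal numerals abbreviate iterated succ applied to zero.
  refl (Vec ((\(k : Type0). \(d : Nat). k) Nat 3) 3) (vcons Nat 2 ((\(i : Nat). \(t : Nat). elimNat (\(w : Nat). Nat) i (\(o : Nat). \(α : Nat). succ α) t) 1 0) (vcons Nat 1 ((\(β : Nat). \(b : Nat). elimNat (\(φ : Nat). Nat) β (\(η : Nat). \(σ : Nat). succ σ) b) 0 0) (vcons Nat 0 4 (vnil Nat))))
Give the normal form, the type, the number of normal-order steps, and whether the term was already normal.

normal form:
  refl (Vec Nat 3) (vcons Nat 2 1 (vcons Nat 1 0 (vcons Nat 0 4 (vnil Nat))))
inferred type:
  Eq (Vec Nat 3) (vcons Nat 2 1 (vcons Nat 1 0 (vcons Nat 0 4 (vnil Nat)))) (vcons Nat 2 1 (vcons Nat 1 0 (vcons Nat 0 4 (vnil Nat))))
normal-order step count: 8
term was already normal: no
first redex: a beta-redex


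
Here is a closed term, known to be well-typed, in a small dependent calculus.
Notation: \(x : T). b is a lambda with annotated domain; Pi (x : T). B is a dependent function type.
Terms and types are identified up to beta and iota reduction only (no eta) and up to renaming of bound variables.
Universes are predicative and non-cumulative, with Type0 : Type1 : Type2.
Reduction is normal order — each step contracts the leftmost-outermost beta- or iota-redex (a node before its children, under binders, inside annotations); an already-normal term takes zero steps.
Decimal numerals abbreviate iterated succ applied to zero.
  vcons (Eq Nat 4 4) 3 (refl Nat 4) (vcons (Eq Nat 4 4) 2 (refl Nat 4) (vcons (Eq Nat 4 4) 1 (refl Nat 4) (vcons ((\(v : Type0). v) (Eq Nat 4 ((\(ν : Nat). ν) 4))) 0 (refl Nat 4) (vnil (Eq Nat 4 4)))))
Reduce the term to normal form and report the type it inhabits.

reduced normal form:
  vcons (Eq Nat 4 4) 3 (refl Nat 4) (vcons (Eq Nat 4 4) 2 (refl Nat 4) (vcons (Eq Nat 4 4) 1 (refl Nat 4) (vcons (Eq Nat 4 4) 0 (refl Nat 4) (vnil (Eq Nat 4 4)))))
type:
  Vec (Eq Nat 4 4) 4
observation: 2 normal-order steps separate the term from its normal form.


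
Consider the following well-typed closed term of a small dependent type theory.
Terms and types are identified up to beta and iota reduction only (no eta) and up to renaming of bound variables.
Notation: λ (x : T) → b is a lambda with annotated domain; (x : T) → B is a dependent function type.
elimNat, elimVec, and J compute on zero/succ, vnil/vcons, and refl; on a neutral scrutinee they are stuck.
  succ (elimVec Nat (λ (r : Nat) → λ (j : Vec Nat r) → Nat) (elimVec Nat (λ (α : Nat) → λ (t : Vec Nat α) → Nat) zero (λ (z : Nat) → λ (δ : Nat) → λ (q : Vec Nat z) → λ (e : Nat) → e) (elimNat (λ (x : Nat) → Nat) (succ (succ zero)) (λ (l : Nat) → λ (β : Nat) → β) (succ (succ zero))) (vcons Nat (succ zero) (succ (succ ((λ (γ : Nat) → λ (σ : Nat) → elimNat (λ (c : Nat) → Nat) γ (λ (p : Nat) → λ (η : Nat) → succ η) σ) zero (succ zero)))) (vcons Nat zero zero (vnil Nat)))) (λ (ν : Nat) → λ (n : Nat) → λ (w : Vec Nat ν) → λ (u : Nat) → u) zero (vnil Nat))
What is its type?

type:
  Nat


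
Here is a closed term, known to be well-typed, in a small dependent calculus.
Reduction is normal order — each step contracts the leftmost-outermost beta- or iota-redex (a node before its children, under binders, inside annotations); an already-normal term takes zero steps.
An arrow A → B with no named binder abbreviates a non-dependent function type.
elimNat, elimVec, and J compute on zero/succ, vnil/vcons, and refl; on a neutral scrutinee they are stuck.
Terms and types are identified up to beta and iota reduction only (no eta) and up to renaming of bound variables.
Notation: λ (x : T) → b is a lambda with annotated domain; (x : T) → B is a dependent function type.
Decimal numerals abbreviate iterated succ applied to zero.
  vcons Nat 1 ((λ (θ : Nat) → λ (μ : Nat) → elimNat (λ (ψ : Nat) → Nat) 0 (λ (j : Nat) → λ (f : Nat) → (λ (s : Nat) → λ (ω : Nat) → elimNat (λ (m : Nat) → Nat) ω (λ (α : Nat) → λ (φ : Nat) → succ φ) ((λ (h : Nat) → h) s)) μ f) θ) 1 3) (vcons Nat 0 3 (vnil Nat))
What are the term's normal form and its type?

resulting normal form:
  vcons Nat 1 3 (vcons Nat 0 3 (vnil Nat))
the term's type:
  Vec Nat 2
observation: normalization takes exactly 19 steps under the normal-order strategy.


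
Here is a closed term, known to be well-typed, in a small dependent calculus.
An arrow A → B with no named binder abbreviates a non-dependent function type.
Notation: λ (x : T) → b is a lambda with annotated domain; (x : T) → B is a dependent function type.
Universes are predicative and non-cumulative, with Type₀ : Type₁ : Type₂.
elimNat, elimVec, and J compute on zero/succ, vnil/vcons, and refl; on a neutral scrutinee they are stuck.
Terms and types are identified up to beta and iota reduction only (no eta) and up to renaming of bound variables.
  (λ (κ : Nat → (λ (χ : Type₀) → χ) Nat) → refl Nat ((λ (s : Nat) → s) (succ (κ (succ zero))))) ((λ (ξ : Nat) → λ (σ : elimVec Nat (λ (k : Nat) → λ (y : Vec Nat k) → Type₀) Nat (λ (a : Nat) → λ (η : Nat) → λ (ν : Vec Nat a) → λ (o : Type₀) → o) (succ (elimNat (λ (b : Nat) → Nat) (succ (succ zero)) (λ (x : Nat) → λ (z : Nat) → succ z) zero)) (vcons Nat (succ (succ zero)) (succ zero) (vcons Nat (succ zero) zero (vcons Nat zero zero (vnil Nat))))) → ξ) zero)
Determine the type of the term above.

the term's type:
  Eq Nat (succ zero) (succ zero)


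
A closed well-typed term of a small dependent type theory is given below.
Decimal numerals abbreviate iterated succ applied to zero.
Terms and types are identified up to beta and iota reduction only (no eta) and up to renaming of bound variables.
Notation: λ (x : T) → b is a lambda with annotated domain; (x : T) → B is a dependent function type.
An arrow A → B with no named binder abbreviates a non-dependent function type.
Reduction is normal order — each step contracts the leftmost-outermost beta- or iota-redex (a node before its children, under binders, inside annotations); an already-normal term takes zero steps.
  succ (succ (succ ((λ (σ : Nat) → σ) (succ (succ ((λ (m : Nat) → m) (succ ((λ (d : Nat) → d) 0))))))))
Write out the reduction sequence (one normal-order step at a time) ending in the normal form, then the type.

normal-order reduction:
  succ (succ (succ ((λ (σ : Nat) → σ) (succ (succ ((λ (m : Nat) → m) (succ ((λ (d : Nat) → d) 0))))))))
  ~> succ (succ (succ (succ (succ ((λ (σ : Nat) → σ) (succ ((λ (m : Nat) → m) 0)))))))
  ~> succ (succ (succ (succ (succ (succ ((λ (σ : Nat) → σ) 0))))))
  ~> 6
the term's type:
  Nat


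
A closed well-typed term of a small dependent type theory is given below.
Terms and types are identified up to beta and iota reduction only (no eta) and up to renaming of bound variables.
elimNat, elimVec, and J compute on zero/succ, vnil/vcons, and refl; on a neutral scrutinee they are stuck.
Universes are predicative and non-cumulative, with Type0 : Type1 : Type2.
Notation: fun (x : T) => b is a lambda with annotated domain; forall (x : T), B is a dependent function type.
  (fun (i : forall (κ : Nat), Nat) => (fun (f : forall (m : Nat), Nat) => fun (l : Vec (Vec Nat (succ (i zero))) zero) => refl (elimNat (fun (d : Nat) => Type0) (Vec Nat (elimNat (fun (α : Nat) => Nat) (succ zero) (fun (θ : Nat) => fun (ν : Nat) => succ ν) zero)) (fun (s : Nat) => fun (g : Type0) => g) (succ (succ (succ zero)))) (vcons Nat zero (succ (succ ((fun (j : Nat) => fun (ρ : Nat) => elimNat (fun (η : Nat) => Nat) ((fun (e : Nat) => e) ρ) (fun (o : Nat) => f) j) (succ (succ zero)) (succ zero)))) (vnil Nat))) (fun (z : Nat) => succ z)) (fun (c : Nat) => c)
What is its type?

type:
  forall (i : Vec (Vec Nat (succ zero)) zero), Eq (Vec Nat (succ zero)) (vcons Nat zero (succ (succ (succ (succ (succ zero))))) (vnil Nat)) (vcons Nat zero (succ (succ (succ (succ (succ zero))))) (vnil Nat))


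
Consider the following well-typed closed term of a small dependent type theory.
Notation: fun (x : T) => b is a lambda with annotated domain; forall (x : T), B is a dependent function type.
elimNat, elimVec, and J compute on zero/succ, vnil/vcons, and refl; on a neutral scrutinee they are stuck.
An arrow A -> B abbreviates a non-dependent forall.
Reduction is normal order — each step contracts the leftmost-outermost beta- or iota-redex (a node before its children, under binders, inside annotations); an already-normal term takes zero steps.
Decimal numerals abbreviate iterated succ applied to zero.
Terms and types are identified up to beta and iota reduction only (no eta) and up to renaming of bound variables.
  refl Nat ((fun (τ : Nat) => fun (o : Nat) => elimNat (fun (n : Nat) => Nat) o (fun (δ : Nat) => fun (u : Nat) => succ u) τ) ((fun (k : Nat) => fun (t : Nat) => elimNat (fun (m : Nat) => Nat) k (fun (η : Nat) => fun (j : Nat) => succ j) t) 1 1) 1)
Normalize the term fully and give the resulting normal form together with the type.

reduced normal form:
  refl Nat 3
inferred type:
  Eq Nat 3 3
observation: the term reaches its normal form after 15 normal-order steps.


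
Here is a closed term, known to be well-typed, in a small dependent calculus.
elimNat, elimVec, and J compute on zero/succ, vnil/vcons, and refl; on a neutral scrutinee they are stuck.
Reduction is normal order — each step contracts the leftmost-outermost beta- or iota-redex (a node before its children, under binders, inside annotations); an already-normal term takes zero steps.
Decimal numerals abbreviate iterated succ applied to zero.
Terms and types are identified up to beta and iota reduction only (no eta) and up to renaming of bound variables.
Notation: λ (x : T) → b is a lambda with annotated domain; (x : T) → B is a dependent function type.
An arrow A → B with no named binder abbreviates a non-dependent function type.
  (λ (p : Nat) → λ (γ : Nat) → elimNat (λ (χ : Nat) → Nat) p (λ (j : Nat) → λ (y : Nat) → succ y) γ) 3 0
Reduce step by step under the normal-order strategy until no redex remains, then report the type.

normal-order reduction:
  (λ (p : Nat) → λ (γ : Nat) → elimNat (λ (χ : Nat) → Nat) p (λ (j : Nat) → λ (y : Nat) → succ y) γ) 3 0
  ~> (λ (p : Nat) → elimNat (λ (γ : Nat) → Nat) 3 (λ (χ : Nat) → λ (j : Nat) → succ j) p) 0
  ~> elimNat (λ (p : Nat) → Nat) 3 (λ (γ : Nat) → λ (χ : Nat) → succ χ) 0
  ~> 3
the term's type:
  Nat


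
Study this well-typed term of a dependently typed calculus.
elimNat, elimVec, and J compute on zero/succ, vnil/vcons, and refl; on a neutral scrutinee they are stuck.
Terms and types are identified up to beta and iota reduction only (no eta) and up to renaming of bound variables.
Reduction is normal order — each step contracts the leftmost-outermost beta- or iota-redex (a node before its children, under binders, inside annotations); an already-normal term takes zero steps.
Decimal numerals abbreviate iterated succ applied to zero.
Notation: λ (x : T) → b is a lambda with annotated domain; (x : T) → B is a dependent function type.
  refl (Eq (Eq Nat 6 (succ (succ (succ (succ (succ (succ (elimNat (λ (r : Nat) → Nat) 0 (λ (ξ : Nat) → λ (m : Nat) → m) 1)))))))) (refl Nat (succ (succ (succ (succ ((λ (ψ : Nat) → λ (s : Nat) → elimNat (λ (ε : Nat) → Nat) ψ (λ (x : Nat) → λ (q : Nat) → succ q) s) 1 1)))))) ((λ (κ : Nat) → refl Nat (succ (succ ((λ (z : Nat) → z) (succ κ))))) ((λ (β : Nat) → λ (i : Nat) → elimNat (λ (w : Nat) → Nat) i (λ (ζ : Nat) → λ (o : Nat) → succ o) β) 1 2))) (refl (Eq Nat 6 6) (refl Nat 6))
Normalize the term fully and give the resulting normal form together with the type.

normal form:
  refl (Eq (Eq Nat 6 6) (refl Nat 6) (refl Nat 6)) (refl (Eq Nat 6 6) (refl Nat 6))
inferred type:
  Eq (Eq (Eq Nat 6 6) (refl Nat 6) (refl Nat 6)) (refl (Eq Nat 6 6) (refl Nat 6)) (refl (Eq Nat 6 6) (refl Nat 6))
observation: 18 normal-order steps normalize the term, beginning with an elimNat iota-redex.


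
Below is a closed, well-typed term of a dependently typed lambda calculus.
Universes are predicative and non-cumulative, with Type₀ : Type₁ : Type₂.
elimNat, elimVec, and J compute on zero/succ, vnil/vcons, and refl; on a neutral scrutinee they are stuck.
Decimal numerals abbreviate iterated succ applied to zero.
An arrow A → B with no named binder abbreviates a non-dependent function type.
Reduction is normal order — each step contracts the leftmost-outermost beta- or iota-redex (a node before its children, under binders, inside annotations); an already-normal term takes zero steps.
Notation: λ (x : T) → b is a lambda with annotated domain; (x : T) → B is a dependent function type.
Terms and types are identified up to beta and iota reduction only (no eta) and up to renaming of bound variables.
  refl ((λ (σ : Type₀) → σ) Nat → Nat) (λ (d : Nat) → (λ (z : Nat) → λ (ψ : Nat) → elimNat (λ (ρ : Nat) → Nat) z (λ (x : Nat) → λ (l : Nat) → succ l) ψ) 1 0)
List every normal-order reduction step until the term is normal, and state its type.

normal-order reduction:
  refl ((λ (σ : Type₀) → σ) Nat → Nat) (λ (d : Nat) → (λ (z : Nat) → λ (ψ : Nat) → elimNat (λ (ρ : Nat) → Nat) z (λ (x : Nat) → λ (l : Nat) → succ l) ψ) 1 0)
  ~> refl (Nat → Nat) (λ (σ : Nat) → (λ (d : Nat) → λ (z : Nat) → elimNat (λ (ψ : Nat) → Nat) d (λ (ρ : Nat) → λ (x : Nat) → succ x) z) 1 0)
  ~> refl (Nat → Nat) (λ (σ : Nat) → (λ (d : Nat) → elimNat (λ (z : Nat) → Nat) 1 (λ (ψ : Nat) → λ (ρ : Nat) → succ ρ) d) 0)
  ~> refl (Nat → Nat) (λ (σ : Nat) → elimNat (λ (d : Nat) → Nat) 1 (λ (z : Nat) → λ (ψ : Nat) → succ ψ) 0)
  ~> refl (Nat → Nat) (λ (σ : Nat) → 1)
the term's type:
  Eq (Nat → Nat) (λ (σ : Nat) → 1) (λ (d : Nat) → 1)


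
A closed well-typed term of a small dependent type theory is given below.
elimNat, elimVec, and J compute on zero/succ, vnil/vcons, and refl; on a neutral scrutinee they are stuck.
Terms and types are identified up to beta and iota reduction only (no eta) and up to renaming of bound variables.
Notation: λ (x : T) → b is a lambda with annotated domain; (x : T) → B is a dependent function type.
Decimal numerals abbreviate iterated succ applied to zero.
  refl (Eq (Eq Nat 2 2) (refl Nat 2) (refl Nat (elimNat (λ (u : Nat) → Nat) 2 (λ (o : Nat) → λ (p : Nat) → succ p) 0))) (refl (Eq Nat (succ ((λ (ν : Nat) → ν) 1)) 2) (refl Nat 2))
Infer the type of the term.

inferred type:
  Eq (Eq (Eq Nat 2 2) (refl Nat 2) (refl Nat 2)) (refl (Eq Nat 2 2) (refl Nat 2)) (refl (Eq Nat 2 2) (refl Nat 2))


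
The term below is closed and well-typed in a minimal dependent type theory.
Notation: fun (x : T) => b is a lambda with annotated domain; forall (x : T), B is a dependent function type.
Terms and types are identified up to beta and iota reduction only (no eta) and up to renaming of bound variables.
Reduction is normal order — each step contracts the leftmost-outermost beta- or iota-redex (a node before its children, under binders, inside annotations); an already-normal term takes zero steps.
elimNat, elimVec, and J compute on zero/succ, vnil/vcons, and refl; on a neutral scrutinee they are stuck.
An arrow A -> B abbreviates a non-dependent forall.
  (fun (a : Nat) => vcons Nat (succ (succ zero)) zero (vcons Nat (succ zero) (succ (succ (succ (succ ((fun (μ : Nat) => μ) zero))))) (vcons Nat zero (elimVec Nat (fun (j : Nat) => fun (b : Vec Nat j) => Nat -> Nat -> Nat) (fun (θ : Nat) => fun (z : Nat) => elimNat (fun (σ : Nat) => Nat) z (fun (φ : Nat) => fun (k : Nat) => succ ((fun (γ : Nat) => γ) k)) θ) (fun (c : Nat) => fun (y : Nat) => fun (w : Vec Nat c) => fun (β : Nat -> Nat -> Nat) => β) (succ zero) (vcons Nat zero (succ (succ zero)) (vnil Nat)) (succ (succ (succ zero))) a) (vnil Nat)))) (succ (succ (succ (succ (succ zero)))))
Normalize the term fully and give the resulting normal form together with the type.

reduced normal form:
  vcons Nat (succ (succ zero)) zero (vcons Nat (succ zero) (succ (succ (succ (succ zero)))) (vcons Nat zero (succ (succ (succ (succ (succ (succ (succ (succ zero)))))))) (vnil Nat)))
inferred type:
  Vec Nat (succ (succ (succ zero)))
observation: reduction starts at a beta-redex, and 23 normal-order steps reach the normal form.


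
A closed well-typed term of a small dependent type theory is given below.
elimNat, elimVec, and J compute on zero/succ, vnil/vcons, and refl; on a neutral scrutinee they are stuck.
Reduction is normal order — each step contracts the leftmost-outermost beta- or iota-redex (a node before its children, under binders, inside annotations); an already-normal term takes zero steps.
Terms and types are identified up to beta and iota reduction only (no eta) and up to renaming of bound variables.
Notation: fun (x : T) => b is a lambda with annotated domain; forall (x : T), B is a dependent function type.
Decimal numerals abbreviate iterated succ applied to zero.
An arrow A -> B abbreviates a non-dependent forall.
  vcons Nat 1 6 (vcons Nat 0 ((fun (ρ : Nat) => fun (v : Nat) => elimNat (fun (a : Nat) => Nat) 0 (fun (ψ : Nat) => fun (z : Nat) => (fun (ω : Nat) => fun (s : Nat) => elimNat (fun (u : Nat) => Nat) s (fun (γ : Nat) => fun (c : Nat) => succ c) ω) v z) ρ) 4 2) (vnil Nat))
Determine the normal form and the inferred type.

reduced normal form:
  vcons Nat 1 6 (vcons Nat 0 8 (vnil Nat))
the term's type:
  Vec Nat 2
observation: 51 normal-order steps normalize the term, beginning with a beta-redex.


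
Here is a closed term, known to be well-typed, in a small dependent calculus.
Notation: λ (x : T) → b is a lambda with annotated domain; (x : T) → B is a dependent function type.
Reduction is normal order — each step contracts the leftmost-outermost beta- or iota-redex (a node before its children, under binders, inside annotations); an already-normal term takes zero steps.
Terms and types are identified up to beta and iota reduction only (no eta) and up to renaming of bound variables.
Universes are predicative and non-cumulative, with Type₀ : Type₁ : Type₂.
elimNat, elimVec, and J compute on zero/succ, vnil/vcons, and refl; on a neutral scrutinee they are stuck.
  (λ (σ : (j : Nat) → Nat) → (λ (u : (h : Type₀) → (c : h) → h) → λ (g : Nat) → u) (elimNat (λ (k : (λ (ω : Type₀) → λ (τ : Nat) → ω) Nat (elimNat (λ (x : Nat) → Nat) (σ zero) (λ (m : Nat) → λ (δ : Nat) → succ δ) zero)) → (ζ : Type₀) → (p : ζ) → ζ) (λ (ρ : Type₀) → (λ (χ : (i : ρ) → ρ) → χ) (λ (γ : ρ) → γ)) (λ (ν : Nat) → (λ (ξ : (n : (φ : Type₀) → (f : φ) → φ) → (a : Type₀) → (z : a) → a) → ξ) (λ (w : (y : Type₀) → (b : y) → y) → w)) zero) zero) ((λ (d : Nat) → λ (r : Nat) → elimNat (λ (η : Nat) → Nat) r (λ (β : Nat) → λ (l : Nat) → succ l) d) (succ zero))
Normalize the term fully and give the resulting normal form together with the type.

resulting normal form:
  λ (σ : Type₀) → λ (j : σ) → j
the term's type:
  (σ : Type₀) → (j : σ) → σ
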